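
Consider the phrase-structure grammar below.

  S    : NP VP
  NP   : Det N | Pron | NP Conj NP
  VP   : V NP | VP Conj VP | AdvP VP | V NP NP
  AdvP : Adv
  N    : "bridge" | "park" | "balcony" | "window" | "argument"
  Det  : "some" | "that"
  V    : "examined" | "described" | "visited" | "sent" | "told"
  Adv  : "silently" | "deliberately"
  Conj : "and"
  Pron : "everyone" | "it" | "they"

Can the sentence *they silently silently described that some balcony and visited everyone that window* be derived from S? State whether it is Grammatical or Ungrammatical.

A Det word can never sit immediately before a Det word in any string this grammar generates, so the substring 'that some' rules out a derivation.

Ungrammatical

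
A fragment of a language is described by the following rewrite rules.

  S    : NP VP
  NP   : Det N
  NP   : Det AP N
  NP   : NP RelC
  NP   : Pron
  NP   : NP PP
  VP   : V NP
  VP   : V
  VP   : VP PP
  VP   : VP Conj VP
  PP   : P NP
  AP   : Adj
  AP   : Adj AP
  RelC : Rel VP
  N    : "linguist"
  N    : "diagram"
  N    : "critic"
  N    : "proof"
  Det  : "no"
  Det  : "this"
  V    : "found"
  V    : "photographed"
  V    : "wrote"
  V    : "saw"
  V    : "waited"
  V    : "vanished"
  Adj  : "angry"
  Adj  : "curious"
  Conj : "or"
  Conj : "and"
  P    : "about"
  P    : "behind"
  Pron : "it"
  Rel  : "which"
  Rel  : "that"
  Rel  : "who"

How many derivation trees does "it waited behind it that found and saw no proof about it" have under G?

Two of the 8 distinct bracketings:
[S [NP [Pron it]] [VP [VP [V waited]] [PP [P behind] [NP [NP [Pron it]] [RelC [Rel that] [VP [VP [VP [V found]] [Conj and] [VP [V saw] [NP [Det no] [N proof]]]] [PP [P about] [NP [Pron it]]]]]]]]]
[S [NP [Pron it]] [VP [VP [V waited]] [PP [P behind] [NP [NP [Pron it]] [RelC [Rel that] [VP [VP [V found]] [Conj and] [VP [V saw] [NP [NP [Det no] [N proof]] [PP [P about] [NP [Pron it]]]]]]]]]]]
The difference turns on whether NP → NP PP is used at the relevant span, versus an alternative expansion of NP.

8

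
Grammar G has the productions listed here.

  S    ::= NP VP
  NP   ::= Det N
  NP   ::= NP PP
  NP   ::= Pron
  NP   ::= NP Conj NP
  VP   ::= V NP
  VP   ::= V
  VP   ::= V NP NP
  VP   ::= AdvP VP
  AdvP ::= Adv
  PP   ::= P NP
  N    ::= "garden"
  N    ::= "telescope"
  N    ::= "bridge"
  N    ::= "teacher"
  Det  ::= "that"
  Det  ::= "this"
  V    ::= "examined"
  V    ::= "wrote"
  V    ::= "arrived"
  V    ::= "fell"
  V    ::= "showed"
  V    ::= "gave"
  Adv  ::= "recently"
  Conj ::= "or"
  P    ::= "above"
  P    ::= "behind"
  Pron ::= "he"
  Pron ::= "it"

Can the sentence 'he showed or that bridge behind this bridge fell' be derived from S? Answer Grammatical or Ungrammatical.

Ungrammatical

A V word can never sit immediately before a Conj word in any string this grammar generates, so the substring 'showed or' rules out a derivation.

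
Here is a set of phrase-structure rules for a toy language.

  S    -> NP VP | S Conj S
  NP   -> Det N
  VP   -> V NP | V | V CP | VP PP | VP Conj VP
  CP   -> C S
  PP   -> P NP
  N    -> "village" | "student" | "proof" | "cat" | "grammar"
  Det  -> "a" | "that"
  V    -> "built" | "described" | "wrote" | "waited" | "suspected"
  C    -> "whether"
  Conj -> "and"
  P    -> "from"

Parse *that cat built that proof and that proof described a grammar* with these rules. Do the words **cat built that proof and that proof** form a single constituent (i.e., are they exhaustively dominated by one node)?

[S [S [NP [Det that] [N cat]] [VP [V built] [NP [Det that] [N proof]]]] [Conj and] [S [NP [Det that] [N proof]] [VP [V described] [NP [Det a] [N grammar]]]]]
The smallest constituent containing 'cat built that proof and that proof' is the S spanning 'that cat built that proof and that proof described a grammar'; no single node in the tree dominates exactly the given words.

No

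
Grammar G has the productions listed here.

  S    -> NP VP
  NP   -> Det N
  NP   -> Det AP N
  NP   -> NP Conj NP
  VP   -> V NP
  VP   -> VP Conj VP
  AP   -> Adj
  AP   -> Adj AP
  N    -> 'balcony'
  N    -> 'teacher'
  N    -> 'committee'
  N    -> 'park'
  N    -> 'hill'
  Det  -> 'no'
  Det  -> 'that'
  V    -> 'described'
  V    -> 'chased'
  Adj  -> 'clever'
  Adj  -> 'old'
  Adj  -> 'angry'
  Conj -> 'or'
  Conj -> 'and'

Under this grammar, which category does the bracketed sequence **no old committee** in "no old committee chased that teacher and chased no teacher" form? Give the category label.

S
  NP
    Det: no
    AP
      Adj: old
    N: committee
  VP
    VP
      V: chased
      NP
        Det: that
        N: teacher
    Conj: and
    VP
      V: chased
      NP
        Det: no
        N: teacher
The span 'no old committee' is the NP node built by NP → Det AP N.

NP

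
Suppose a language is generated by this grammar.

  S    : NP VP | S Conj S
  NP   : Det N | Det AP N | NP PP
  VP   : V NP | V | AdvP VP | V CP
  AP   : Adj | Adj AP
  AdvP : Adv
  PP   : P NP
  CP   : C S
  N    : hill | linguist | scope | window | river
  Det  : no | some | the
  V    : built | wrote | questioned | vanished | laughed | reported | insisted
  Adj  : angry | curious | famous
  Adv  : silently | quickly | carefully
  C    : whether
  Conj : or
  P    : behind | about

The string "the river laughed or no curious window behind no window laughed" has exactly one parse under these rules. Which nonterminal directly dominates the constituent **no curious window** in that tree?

[S [S [NP [Det the] [N river]] [VP [V laughed]]] [Conj or] [S [NP [NP [Det no] [AP [Adj curious]] [N window]] [PP [P behind] [NP [Det no] [N window]]]] [VP [V laughed]]]]
The span 'no curious window' is the NP node built by NP → Det AP N.
Its mother is the NP built by NP → NP PP.

NP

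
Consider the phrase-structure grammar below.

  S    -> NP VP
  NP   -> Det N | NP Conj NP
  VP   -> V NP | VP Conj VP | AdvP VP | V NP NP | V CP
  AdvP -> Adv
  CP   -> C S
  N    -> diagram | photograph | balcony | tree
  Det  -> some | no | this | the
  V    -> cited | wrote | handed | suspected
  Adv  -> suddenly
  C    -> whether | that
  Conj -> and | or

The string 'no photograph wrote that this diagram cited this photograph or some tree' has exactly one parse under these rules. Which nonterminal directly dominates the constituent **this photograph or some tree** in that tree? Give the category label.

VP

[S [NP [Det no] [N photograph]] [VP [V wrote] [CP [C that] [S [NP [Det this] [N diagram]] [VP [V cited] [NP [NP [Det this] [N photograph]] [Conj or] [NP [Det some] [N tree]]]]]]]]
The span 'this photograph or some tree' is the NP node built by NP → NP Conj NP.
Its mother is the VP built by VP → V NP.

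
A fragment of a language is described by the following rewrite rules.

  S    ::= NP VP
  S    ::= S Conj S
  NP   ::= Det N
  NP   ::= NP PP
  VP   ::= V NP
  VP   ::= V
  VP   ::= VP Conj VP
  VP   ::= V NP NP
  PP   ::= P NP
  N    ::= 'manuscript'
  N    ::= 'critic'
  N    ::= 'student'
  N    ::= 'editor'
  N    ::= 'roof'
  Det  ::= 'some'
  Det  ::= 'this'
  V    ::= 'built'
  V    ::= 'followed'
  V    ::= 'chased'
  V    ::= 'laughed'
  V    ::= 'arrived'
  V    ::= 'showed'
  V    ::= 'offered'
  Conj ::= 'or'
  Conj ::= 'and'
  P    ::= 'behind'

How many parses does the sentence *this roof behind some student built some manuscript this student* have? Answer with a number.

1

[S [NP [NP [Det this] [N roof]] [PP [P behind] [NP [Det some] [N student]]]] [VP [V built] [NP [Det some] [N manuscript]] [NP [Det this] [N student]]]]
No rule offers an alternative attachment or grouping for any span, so this is the only derivation.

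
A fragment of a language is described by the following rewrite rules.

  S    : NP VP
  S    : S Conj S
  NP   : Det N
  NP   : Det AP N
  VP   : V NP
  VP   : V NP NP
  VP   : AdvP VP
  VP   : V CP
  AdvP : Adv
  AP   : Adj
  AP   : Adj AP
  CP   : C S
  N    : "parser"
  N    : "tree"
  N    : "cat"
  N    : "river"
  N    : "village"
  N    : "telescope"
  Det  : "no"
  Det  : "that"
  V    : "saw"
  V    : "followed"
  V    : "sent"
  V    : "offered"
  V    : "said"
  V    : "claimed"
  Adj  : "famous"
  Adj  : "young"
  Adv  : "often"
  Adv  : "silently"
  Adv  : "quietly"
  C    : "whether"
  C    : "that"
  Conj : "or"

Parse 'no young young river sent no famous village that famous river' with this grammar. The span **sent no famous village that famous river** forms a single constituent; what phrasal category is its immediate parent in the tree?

S
  NP
    Det: no
    AP
      Adj: young
      AP
        Adj: young
    N: river
  VP
    V: sent
    NP
      Det: no
      AP
        Adj: famous
      N: village
    NP
      Det: that
      AP
        Adj: famous
      N: river
The span 'sent no famous village that famous river' is the VP node built by VP → V NP NP.
Its mother is the S built by S → NP VP.

S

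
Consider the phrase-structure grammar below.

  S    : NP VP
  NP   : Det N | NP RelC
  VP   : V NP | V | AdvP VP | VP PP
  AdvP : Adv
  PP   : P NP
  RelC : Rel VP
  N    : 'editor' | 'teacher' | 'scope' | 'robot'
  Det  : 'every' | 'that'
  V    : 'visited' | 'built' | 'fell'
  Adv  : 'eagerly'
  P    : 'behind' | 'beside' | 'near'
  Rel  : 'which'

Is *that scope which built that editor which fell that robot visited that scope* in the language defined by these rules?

Grammatical

S
  NP
    NP
      Det: that
      N: scope
    RelC
      Rel: which
      VP
        V: built
        NP
          NP
            Det: that
            N: editor
          RelC
            Rel: which
            VP
              V: fell
              NP
                Det: that
                N: robot
  VP
    V: visited
    NP
      Det: that
      N: scope
Every word is introduced by a lexical rule and the phrasal rules combine the resulting categories into a single S.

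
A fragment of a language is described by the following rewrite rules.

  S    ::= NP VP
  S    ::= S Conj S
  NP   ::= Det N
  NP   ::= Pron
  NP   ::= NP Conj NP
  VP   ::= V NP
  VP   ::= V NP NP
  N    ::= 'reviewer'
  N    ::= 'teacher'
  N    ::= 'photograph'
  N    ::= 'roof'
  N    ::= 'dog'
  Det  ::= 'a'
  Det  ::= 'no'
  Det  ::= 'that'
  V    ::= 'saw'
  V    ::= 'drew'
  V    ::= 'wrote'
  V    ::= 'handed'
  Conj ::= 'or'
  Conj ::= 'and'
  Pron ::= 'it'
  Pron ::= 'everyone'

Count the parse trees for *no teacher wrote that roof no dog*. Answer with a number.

[S [NP [Det no] [N teacher]] [VP [V wrote] [NP [Det that] [N roof]] [NP [Det no] [N dog]]]]
No rule offers an alternative attachment or grouping for any span, so this is the only derivation.

1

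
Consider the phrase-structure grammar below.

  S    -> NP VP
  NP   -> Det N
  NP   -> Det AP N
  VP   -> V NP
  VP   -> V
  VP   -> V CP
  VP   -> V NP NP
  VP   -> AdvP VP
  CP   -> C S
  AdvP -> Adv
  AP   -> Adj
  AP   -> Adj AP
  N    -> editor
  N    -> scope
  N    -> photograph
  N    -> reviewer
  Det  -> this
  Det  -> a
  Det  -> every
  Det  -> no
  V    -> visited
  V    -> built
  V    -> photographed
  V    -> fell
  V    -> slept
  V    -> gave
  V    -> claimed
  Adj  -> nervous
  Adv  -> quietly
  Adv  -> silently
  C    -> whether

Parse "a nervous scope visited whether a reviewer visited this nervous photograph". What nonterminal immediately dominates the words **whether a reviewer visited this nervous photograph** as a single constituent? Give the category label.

CP

[S [NP [Det a] [AP [Adj nervous]] [N scope]] [VP [V visited] [CP [C whether] [S [NP [Det a] [N reviewer]] [VP [V visited] [NP [Det this] [AP [Adj nervous]] [N photograph]]]]]]]
The span 'whether a reviewer visited this nervous photograph' is the CP node built by CP → C S.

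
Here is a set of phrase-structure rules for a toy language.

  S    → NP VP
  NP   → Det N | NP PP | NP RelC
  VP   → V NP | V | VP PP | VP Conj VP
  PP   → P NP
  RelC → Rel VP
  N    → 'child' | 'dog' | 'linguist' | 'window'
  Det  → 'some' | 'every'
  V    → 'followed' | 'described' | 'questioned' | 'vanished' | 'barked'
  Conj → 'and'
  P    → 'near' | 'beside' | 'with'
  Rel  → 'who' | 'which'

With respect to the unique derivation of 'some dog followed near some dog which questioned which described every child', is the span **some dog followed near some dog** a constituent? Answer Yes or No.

[S [NP [Det some] [N dog]] [VP [VP [V followed]] [PP [P near] [NP [NP [NP [Det some] [N dog]] [RelC [Rel which] [VP [V questioned]]]] [RelC [Rel which] [VP [V described] [NP [Det every] [N child]]]]]]]]
The smallest constituent containing 'some dog followed near some dog' is the S spanning 'some dog followed near some dog which questioned which described every child'; no single node in the tree dominates exactly the given words.

No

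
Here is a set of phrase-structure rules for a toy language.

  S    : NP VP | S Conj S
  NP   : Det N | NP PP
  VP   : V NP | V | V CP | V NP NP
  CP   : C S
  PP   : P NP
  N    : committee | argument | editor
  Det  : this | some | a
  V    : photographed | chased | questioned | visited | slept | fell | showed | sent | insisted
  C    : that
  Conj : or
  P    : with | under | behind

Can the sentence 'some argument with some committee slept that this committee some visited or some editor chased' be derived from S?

A Det word can never sit immediately before a V word in any string this grammar generates, so the substring 'some visited' rules out a derivation.

Ungrammatical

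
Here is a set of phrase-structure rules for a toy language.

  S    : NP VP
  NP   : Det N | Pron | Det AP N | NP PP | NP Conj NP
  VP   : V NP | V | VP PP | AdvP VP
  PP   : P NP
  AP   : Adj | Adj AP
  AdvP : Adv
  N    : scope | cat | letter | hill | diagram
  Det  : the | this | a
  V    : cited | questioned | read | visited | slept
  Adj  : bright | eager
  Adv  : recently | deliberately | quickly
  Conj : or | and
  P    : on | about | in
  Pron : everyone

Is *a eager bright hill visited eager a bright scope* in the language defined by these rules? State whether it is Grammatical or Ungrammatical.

A V word can never sit immediately before an Adj word in any string this grammar generates, so the substring 'visited eager' rules out a derivation.

Ungrammatical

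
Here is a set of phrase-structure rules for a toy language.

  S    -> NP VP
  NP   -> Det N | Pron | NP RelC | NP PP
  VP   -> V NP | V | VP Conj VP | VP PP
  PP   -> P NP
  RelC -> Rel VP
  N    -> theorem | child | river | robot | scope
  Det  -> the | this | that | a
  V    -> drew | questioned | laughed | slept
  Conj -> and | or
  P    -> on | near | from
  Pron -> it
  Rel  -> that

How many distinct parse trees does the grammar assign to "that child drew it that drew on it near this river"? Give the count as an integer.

9

Two of the 9 distinct bracketings:
[S [NP [Det that] [N child]] [VP [V drew] [NP [NP [Pron it]] [RelC [Rel that] [VP [VP [V drew]] [PP [P on] [NP [NP [Pron it]] [PP [P near] [NP [Det this] [N river]]]]]]]]]]
[S [NP [Det that] [N child]] [VP [V drew] [NP [NP [Pron it]] [RelC [Rel that] [VP [VP [VP [V drew]] [PP [P on] [NP [Pron it]]]] [PP [P near] [NP [Det this] [N river]]]]]]]]
The difference turns on whether NP → NP PP is used at the relevant span, versus an alternative expansion of NP.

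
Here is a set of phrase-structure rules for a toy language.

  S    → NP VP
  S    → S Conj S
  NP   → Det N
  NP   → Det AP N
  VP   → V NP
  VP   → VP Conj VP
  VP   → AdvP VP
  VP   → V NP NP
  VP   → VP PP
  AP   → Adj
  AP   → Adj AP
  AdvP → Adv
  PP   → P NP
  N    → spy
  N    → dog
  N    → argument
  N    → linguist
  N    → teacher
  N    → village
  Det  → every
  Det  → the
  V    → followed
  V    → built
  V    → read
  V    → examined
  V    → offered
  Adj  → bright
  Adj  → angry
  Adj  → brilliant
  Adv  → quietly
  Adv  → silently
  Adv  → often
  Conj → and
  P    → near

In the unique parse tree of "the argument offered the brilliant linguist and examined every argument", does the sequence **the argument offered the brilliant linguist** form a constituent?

No

[S [NP [Det the] [N argument]] [VP [VP [V offered] [NP [Det the] [AP [Adj brilliant]] [N linguist]]] [Conj and] [VP [V examined] [NP [Det every] [N argument]]]]]
The smallest constituent containing 'the argument offered the brilliant linguist' is the S spanning 'the argument offered the brilliant linguist and examined every argument'; no single node in the tree dominates exactly the given words.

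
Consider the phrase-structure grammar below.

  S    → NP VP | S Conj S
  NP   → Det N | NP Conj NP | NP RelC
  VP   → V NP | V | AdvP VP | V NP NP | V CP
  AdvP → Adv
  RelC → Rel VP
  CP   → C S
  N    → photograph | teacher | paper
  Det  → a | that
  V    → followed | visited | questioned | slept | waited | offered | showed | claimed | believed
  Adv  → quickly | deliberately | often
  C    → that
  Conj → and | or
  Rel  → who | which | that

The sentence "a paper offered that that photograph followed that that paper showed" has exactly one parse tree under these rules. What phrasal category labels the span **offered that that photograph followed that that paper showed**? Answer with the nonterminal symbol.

VP

S
  NP
    Det: a
    N: paper
  VP
    V: offered
    CP
      C: that
      S
        NP
          Det: that
          N: photograph
        VP
          V: followed
          CP
            C: that
            S
              NP
                Det: that
                N: paper
              VP
                V: showed
The span 'offered that that photograph followed that that paper showed' is the VP node built by VP → V CP.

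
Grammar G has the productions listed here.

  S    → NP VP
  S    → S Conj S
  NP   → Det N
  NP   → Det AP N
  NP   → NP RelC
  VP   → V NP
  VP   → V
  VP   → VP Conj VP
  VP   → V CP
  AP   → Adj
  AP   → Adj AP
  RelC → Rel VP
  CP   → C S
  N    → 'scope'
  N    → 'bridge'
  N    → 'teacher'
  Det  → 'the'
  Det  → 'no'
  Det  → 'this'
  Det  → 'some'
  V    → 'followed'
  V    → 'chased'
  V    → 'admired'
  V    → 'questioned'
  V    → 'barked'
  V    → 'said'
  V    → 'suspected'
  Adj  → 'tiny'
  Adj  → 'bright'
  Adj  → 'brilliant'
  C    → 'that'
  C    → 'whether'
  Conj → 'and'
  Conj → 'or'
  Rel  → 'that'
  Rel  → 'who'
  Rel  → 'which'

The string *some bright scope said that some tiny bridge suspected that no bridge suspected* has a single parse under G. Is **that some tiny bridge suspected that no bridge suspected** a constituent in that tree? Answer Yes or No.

[S [NP [Det some] [AP [Adj bright]] [N scope]] [VP [V said] [CP [C that] [S [NP [Det some] [AP [Adj tiny]] [N bridge]] [VP [V suspected] [CP [C that] [S [NP [Det no] [N bridge]] [VP [V suspected]]]]]]]]]
The words 'that some tiny bridge suspected that no bridge suspected' are exhaustively dominated by a single CP node (built by CP → C S), so they form a constituent.

Yes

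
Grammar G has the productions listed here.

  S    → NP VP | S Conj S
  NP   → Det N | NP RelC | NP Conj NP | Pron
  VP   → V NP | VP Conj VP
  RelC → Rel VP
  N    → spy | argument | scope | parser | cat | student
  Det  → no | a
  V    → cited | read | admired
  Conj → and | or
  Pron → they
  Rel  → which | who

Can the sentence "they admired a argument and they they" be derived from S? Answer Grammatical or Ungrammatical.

A Pron word can never sit immediately before a Pron word in any string this grammar generates, so the substring 'they they' rules out a derivation.

Ungrammatical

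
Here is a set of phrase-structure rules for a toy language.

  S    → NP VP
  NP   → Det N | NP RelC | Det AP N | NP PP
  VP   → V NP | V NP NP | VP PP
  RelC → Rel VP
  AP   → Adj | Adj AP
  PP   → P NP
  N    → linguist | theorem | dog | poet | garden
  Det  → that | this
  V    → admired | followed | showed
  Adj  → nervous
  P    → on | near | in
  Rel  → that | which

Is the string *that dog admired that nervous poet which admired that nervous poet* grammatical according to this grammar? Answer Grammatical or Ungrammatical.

S
  NP
    Det: that
    N: dog
  VP
    V: admired
    NP
      NP
        Det: that
        AP
          Adj: nervous
        N: poet
      RelC
        Rel: which
        VP
          V: admired
          NP
            Det: that
            AP
              Adj: nervous
            N: poet
Each bracket corresponds to one application of a listed rule, so the string is derivable from S.

Grammatical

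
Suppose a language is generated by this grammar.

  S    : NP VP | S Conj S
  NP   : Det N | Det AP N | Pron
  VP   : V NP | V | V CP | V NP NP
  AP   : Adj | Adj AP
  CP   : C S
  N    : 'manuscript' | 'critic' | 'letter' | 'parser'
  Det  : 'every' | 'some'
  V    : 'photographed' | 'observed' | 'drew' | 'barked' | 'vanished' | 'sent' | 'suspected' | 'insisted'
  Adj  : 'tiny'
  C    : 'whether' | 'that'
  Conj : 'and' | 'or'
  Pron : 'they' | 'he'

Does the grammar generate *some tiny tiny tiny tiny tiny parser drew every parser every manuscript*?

S
  NP
    Det: some
    AP
      Adj: tiny
      AP
        Adj: tiny
        AP
          Adj: tiny
          AP
            Adj: tiny
            AP
              Adj: tiny
    N: parser
  VP
    V: drew
    NP
      Det: every
      N: parser
    NP
      Det: every
      N: manuscript
Each bracket corresponds to one application of a listed rule, so the string is derivable from S.

Grammatical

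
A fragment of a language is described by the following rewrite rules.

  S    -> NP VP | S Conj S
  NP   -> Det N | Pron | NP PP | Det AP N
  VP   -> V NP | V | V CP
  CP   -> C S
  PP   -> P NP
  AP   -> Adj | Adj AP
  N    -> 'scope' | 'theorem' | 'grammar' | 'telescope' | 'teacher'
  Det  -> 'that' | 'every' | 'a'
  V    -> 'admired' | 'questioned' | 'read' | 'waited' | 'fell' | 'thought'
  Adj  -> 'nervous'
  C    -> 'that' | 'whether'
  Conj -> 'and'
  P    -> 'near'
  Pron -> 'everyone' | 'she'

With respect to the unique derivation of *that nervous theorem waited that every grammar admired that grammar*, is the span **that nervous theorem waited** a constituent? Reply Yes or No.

No

[S [NP [Det that] [AP [Adj nervous]] [N theorem]] [VP [V waited] [CP [C that] [S [NP [Det every] [N grammar]] [VP [V admired] [NP [Det that] [N grammar]]]]]]]
The smallest constituent containing 'that nervous theorem waited' is the S spanning 'that nervous theorem waited that every grammar admired that grammar'; no single node in the tree dominates exactly the given words.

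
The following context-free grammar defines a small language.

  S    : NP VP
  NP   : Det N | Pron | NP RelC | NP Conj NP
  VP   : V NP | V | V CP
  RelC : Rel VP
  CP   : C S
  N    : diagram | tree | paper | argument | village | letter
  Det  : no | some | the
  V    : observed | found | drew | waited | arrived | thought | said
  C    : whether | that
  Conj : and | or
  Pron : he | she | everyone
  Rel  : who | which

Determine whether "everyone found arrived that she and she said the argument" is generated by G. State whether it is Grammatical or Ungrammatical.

Ungrammatical

For S → NP VP, the only prefix that parses as NP is 'everyone', but the remainder 'found arrived that she and she said the argument' is not a VP under these rules.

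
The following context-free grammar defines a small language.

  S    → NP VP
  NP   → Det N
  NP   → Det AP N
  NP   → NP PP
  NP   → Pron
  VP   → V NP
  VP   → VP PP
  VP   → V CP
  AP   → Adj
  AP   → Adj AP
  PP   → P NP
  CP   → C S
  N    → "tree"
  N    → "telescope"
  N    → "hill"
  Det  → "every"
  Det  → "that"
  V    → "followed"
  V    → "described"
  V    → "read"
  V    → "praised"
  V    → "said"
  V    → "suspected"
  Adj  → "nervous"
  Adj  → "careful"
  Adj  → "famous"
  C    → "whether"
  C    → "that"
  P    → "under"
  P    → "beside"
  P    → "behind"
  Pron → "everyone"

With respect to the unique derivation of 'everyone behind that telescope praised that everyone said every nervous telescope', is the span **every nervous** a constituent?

[S [NP [NP [Pron everyone]] [PP [P behind] [NP [Det that] [N telescope]]]] [VP [V praised] [CP [C that] [S [NP [Pron everyone]] [VP [V said] [NP [Det every] [AP [Adj nervous]] [N telescope]]]]]]]
The smallest constituent containing 'every nervous' is the NP spanning 'every nervous telescope'; no single node in the tree dominates exactly the given words.

No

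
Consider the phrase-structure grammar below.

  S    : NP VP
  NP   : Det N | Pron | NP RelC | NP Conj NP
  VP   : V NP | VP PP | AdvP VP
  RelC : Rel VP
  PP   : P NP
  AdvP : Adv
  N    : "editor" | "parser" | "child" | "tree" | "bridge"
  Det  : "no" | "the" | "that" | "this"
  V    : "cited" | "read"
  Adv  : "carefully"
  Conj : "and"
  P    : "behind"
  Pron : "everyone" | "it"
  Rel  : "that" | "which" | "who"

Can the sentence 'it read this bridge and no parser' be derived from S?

S
  NP
    Pron: it
  VP
    V: read
    NP
      NP
        Det: this
        N: bridge
      Conj: and
      NP
        Det: no
        N: parser
Each bracket corresponds to one application of a listed rule, so the string is derivable from S.

Grammatical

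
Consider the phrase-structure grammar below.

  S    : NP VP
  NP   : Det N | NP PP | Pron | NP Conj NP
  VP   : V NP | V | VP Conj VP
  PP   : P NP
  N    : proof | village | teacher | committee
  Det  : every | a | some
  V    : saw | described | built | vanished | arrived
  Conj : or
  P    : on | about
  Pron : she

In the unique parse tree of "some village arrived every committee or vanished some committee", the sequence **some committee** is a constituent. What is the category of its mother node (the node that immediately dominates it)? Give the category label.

S
  NP
    Det: some
    N: village
  VP
    VP
      V: arrived
      NP
        Det: every
        N: committee
    Conj: or
    VP
      V: vanished
      NP
        Det: some
        N: committee
The span 'some committee' is the NP node built by NP → Det N.
Its mother is the VP built by VP → V NP.

VP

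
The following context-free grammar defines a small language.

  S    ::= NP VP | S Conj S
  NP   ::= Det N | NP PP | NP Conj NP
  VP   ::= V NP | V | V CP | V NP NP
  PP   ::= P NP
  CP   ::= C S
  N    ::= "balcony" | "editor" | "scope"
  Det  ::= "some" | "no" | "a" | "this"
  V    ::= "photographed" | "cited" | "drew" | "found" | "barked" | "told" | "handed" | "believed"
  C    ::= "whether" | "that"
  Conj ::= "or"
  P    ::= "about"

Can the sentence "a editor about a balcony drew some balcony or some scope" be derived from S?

Grammatical

S
  NP
    NP
      Det: a
      N: editor
    PP
      P: about
      NP
        Det: a
        N: balcony
  VP
    V: drew
    NP
      NP
        Det: some
        N: balcony
      Conj: or
      NP
        Det: some
        N: scope
The bracketing above is licensed at every node by one of the given productions, with S at the root.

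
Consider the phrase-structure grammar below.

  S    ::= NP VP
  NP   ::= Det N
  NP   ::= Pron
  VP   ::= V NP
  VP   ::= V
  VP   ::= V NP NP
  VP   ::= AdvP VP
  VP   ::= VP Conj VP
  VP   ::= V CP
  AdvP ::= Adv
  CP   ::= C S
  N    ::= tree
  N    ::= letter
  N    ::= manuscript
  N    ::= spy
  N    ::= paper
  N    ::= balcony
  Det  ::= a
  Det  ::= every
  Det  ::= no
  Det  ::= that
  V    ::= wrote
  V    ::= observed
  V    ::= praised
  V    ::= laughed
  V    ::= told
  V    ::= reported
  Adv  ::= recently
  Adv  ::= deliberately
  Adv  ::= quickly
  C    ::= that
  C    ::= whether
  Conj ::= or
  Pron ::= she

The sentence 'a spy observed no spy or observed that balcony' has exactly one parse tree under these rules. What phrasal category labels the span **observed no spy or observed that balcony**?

VP

S
  NP
    Det: a
    N: spy
  VP
    VP
      V: observed
      NP
        Det: no
        N: spy
    Conj: or
    VP
      V: observed
      NP
        Det: that
        N: balcony
The span 'observed no spy or observed that balcony' is the VP node built by VP → VP Conj VP.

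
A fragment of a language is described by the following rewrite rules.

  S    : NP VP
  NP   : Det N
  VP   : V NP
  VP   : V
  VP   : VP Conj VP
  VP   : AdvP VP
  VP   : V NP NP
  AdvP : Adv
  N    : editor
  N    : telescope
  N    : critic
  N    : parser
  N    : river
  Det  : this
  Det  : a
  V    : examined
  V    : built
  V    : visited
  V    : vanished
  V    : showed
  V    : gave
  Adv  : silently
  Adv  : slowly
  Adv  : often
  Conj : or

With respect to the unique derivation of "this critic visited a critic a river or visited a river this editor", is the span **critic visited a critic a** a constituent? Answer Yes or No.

No

[S [NP [Det this] [N critic]] [VP [VP [V visited] [NP [Det a] [N critic]] [NP [Det a] [N river]]] [Conj or] [VP [V visited] [NP [Det a] [N river]] [NP [Det this] [N editor]]]]]
The smallest constituent containing 'critic visited a critic a' is the S spanning 'this critic visited a critic a river or visited a river this editor'; no single node in the tree dominates exactly the given words.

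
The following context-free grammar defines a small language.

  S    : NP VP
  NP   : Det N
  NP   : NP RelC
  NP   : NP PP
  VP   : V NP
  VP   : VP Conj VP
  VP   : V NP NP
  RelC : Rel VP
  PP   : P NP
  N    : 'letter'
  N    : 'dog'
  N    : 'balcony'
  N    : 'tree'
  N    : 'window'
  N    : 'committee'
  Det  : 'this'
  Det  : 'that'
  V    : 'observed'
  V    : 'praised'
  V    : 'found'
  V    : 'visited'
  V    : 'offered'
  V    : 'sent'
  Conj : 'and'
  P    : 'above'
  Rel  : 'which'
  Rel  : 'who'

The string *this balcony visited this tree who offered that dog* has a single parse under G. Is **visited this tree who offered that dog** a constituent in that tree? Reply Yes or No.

[S [NP [Det this] [N balcony]] [VP [V visited] [NP [NP [Det this] [N tree]] [RelC [Rel who] [VP [V offered] [NP [Det that] [N dog]]]]]]]
The words 'visited this tree who offered that dog' are exhaustively dominated by a single VP node (built by VP → V NP), so they form a constituent.

Yes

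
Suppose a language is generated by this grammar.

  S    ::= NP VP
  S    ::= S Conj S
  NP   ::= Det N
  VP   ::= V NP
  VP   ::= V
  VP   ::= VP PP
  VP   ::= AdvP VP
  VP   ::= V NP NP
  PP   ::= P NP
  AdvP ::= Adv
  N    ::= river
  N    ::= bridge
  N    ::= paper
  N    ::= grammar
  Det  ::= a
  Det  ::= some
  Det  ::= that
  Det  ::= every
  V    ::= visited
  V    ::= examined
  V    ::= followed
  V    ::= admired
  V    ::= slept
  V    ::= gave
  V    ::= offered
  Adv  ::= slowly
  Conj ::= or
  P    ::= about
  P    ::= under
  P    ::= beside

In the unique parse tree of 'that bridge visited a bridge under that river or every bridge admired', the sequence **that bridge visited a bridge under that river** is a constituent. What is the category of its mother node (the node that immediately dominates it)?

S

[S [S [NP [Det that] [N bridge]] [VP [VP [V visited] [NP [Det a] [N bridge]]] [PP [P under] [NP [Det that] [N river]]]]] [Conj or] [S [NP [Det every] [N bridge]] [VP [V admired]]]]
The span 'that bridge visited a bridge under that river' is the S node built by S → NP VP.
Its mother is the S built by S → S Conj S.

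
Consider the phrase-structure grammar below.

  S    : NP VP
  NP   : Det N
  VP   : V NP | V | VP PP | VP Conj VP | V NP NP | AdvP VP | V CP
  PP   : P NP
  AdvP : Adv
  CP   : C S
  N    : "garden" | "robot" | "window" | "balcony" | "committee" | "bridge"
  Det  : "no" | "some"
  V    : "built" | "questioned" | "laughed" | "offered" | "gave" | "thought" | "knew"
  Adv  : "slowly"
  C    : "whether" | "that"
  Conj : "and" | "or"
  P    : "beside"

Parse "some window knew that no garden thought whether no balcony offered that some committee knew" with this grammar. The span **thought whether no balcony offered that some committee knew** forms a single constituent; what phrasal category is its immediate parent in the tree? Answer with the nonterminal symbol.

S

[S [NP [Det some] [N window]] [VP [V knew] [CP [C that] [S [NP [Det no] [N garden]] [VP [V thought] [CP [C whether] [S [NP [Det no] [N balcony]] [VP [V offered] [CP [C that] [S [NP [Det some] [N committee]] [VP [V knew]]]]]]]]]]]]
The span 'thought whether no balcony offered that some committee knew' is the VP node built by VP → V CP.
Its mother is the S built by S → NP VP.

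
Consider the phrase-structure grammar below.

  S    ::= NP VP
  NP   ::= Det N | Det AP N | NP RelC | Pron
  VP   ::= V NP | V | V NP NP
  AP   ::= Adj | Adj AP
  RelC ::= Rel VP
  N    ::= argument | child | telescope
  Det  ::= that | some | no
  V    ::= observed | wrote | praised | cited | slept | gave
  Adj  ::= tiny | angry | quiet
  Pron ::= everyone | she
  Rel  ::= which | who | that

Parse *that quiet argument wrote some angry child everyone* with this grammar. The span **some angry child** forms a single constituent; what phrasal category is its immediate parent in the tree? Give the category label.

VP

[S [NP [Det that] [AP [Adj quiet]] [N argument]] [VP [V wrote] [NP [Det some] [AP [Adj angry]] [N child]] [NP [Pron everyone]]]]
The span 'some angry child' is the NP node built by NP → Det AP N.
Its mother is the VP built by VP → V NP NP.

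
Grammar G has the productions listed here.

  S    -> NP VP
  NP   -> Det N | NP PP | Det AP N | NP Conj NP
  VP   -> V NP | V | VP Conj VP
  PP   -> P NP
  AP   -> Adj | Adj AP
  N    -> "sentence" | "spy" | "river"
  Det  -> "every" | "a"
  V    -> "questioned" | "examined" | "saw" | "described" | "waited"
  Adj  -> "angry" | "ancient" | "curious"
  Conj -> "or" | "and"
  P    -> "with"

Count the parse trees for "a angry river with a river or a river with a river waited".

Two of the 5 distinct bracketings:
[S [NP [NP [Det a] [AP [Adj angry]] [N river]] [PP [P with] [NP [NP [NP [Det a] [N river]] [Conj or] [NP [Det a] [N river]]] [PP [P with] [NP [Det a] [N river]]]]]] [VP [V waited]]]
[S [NP [NP [Det a] [AP [Adj angry]] [N river]] [PP [P with] [NP [NP [Det a] [N river]] [Conj or] [NP [NP [Det a] [N river]] [PP [P with] [NP [Det a] [N river]]]]]]] [VP [V waited]]]
The trees differ in how a recursive rule is bracketed over the same span.

5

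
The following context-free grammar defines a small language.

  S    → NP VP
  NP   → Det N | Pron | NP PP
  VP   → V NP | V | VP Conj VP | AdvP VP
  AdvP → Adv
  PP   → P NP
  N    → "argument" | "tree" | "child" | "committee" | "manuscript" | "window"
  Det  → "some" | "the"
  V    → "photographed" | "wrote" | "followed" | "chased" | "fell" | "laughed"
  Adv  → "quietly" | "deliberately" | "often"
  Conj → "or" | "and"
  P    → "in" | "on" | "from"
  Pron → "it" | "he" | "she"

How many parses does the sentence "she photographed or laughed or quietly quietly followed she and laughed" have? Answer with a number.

Two of the 9 distinct bracketings:
[S [NP [Pron she]] [VP [VP [V photographed]] [Conj or] [VP [VP [V laughed]] [Conj or] [VP [VP [AdvP [Adv quietly]] [VP [AdvP [Adv quietly]] [VP [V followed] [NP [Pron she]]]]] [Conj and] [VP [V laughed]]]]]]
[S [NP [Pron she]] [VP [VP [V photographed]] [Conj or] [VP [VP [V laughed]] [Conj or] [VP [AdvP [Adv quietly]] [VP [VP [AdvP [Adv quietly]] [VP [V followed] [NP [Pron she]]]] [Conj and] [VP [V laughed]]]]]]]
The trees differ in how a recursive rule is bracketed over the same span.

9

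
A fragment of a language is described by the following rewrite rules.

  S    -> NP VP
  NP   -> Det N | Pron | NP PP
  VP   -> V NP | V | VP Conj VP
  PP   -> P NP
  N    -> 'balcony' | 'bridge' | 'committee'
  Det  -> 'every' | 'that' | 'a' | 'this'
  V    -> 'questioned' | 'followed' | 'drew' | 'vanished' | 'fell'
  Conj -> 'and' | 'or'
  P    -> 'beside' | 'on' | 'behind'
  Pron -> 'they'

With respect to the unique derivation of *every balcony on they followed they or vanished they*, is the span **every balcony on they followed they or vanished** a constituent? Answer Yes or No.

[S [NP [NP [Det every] [N balcony]] [PP [P on] [NP [Pron they]]]] [VP [VP [V followed] [NP [Pron they]]] [Conj or] [VP [V vanished] [NP [Pron they]]]]]
The smallest constituent containing 'every balcony on they followed they or vanished' is the S spanning 'every balcony on they followed they or vanished they'; no single node in the tree dominates exactly the given words.

No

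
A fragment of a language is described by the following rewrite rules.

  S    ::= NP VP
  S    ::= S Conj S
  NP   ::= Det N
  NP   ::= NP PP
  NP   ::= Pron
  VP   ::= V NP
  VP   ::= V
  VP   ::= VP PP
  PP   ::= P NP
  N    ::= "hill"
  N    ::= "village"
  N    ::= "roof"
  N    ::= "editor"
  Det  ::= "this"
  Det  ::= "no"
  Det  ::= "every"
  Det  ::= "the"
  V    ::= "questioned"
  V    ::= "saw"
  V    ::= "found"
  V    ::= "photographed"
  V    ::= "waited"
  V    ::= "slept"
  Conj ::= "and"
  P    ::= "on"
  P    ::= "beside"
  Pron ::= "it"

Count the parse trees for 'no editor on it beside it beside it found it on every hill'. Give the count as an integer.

10

Two of the 10 distinct bracketings:
[S [NP [NP [Det no] [N editor]] [PP [P on] [NP [NP [Pron it]] [PP [P beside] [NP [NP [Pron it]] [PP [P beside] [NP [Pron it]]]]]]]] [VP [V found] [NP [NP [Pron it]] [PP [P on] [NP [Det every] [N hill]]]]]]
[S [NP [NP [Det no] [N editor]] [PP [P on] [NP [NP [Pron it]] [PP [P beside] [NP [NP [Pron it]] [PP [P beside] [NP [Pron it]]]]]]]] [VP [VP [V found] [NP [Pron it]]] [PP [P on] [NP [Det every] [N hill]]]]]
The difference turns on whether VP → VP PP is used at the relevant span, versus an alternative expansion of VP.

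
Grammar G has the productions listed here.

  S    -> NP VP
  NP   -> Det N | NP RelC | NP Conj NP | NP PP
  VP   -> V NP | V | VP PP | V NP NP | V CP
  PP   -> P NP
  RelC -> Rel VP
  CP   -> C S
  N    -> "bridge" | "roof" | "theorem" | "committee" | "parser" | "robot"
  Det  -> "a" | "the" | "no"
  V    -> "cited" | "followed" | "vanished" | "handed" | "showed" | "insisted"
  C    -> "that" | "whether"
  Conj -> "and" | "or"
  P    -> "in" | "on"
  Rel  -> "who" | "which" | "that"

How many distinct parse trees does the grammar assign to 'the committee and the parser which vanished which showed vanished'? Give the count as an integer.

3

Two of the 3 distinct bracketings:
[S [NP [NP [NP [NP [Det the] [N committee]] [Conj and] [NP [Det the] [N parser]]] [RelC [Rel which] [VP [V vanished]]]] [RelC [Rel which] [VP [V showed]]]] [VP [V vanished]]]
[S [NP [NP [NP [Det the] [N committee]] [Conj and] [NP [NP [Det the] [N parser]] [RelC [Rel which] [VP [V vanished]]]]] [RelC [Rel which] [VP [V showed]]]] [VP [V vanished]]]
The trees differ in how a recursive rule is bracketed over the same span.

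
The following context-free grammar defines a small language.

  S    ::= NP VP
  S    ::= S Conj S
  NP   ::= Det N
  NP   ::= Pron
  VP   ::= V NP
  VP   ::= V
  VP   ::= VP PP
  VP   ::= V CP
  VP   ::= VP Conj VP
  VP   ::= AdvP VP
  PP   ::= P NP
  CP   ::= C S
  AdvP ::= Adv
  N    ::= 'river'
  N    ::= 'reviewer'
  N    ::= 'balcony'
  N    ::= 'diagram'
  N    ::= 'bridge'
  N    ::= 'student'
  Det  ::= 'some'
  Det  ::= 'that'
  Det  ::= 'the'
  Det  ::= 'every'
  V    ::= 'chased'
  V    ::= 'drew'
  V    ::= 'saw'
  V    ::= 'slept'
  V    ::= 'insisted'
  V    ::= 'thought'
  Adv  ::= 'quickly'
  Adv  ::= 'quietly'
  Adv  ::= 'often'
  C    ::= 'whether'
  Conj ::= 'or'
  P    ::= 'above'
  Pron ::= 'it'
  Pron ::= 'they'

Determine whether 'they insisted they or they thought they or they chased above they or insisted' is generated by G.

S
  S
    NP
      Pron: they
    VP
      V: insisted
      NP
        Pron: they
  Conj: or
  S
    S
      NP
        Pron: they
      VP
        V: thought
        NP
          Pron: they
    Conj: or
    S
      NP
        Pron: they
      VP
        VP
          VP
            V: chased
          PP
            P: above
            NP
              Pron: they
        Conj: or
        VP
          V: insisted
Each bracket corresponds to one application of a listed rule, so the string is derivable from S.

Grammatical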